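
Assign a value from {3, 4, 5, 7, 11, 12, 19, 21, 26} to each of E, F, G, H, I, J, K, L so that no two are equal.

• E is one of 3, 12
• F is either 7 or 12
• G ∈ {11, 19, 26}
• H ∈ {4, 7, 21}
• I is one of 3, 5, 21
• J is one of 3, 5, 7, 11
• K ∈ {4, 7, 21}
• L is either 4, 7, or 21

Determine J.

11

H, K, L share exactly the 3 values {4, 7, 21}; by pigeonhole those values go to them, so strike 4, 7, 21 from F, I, J.
F's domain is down to {12}, so F = 12. Remove 12 from E.
E's domain is down to {3}, so E = 3. Remove 3 from I, J.
I's domain is down to {5}, so I = 5. So J can't be 5.
So J = 11.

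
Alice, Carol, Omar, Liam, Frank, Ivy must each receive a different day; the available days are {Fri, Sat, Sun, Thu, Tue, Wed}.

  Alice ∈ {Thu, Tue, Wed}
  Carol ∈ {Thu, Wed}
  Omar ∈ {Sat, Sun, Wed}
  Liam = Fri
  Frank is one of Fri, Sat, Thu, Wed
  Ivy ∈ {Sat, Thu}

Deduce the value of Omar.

Sun

Liam's domain is down to {Fri}, so Liam = Fri. Remove Fri from Frank.
The 5 still-open variables together cover exactly {Sat, Sun, Thu, Tue, Wed} — 5 values for 5 variables — and Sun appears only in Omar's list, so Omar = Sun.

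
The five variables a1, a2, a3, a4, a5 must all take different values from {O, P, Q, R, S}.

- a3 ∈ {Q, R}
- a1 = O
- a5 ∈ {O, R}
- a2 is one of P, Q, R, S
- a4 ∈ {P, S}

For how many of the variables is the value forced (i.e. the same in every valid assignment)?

a1's domain is down to {O}, so a1 = O. So a5 can't be O.
That leaves a5 = R. So a2, a3 can't be R.
a3 must be Q (only option left). Strike Q from a2.
Determined: a1=O, a3=Q, a5=R. The other variables each still have more than one consistent value. That makes 3.

3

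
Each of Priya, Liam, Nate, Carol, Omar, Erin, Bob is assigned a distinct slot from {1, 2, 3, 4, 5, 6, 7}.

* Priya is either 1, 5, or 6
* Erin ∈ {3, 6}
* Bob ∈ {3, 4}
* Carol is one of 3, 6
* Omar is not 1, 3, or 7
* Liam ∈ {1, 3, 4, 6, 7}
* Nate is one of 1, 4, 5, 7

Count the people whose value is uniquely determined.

2

The 7 variables draw from only 7 values {1, 2, 3, 4, 5, 6, 7}, so each is used; only Omar can be 2, hence Omar = 2.
Carol and Erin between them cover only {3, 6} — a naked pair. Remove those values from Priya, Liam, Bob.
That leaves Bob = 4. So Liam, Nate can't be 4.
Determined: Omar=2, Bob=4. The other people each still have more than one consistent value. That makes 2.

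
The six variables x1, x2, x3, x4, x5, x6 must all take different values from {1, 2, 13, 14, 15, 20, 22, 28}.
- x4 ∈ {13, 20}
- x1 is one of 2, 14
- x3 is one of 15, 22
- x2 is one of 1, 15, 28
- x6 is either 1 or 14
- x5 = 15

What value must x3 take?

x5's domain is down to {15}, so x5 = 15. Remove 15 from x2, x3.
So x3 = 22.

22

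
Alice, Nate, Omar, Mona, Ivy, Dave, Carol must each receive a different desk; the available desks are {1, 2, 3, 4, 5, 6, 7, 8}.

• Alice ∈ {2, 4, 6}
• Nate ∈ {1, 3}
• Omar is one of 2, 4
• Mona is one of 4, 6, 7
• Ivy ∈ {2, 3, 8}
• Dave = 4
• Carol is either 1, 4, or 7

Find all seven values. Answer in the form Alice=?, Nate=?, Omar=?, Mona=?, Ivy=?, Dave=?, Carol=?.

Dave must be 4 (only option left). Eliminate 4 elsewhere: Alice, Omar, Mona, Carol.
Omar has just one choice, so Omar = 2. So Alice, Ivy can't be 2.
Alice's domain is down to {6}, so Alice = 6. Strike 6 from Mona.
Mona's domain is down to {7}, so Mona = 7. Eliminate 7 elsewhere: Carol.
Carol's domain is down to {1}, so Carol = 1. Remove 1 from Nate.
Nate's domain is down to {3}, so Nate = 3. Eliminate 3 elsewhere: Ivy.
That leaves Ivy = 8.

Alice=6, Nate=3, Omar=2, Mona=7, Ivy=8, Dave=4, Carol=1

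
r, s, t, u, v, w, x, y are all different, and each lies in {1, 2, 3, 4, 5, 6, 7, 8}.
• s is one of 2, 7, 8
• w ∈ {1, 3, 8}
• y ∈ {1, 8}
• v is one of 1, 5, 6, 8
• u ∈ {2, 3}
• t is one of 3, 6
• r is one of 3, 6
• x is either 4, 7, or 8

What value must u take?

2

The 8 variables together cover exactly {1, 2, 3, 4, 5, 6, 7, 8} — 8 values for 8 variables — and 4 appears only in x's list, so x = 4.
The 7 still-open variables draw from only 7 values {1, 2, 3, 5, 6, 7, 8}, so each is used; only v can be 5, hence v = 5.
Among the 6 still-open variables, 7 fits only s (and all 6 values in {1, 2, 3, 6, 7, 8} must be used), so s = 7.
The 5 still-open variables draw from only 5 values {1, 2, 3, 6, 8}, so each is used; only u can be 2, hence u = 2.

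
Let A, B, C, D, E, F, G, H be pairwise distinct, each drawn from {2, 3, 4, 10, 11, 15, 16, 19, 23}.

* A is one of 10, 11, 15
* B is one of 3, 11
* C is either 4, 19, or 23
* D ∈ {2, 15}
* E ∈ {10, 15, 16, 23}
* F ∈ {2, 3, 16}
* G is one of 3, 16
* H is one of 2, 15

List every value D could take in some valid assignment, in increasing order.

D and H between them cover only {2, 15} — a naked pair. Remove those values from A, E, F.
F and G between them cover only {3, 16} — a naked pair. Remove those values from B, E.
B's domain is down to {11}, so B = 11. Strike 11 from A.
A has just one choice, so A = 10. So E can't be 10.
That leaves E = 23. Eliminate 23 elsewhere: C.
No further eliminations apply; D can still be any of 2, 15.

2, 15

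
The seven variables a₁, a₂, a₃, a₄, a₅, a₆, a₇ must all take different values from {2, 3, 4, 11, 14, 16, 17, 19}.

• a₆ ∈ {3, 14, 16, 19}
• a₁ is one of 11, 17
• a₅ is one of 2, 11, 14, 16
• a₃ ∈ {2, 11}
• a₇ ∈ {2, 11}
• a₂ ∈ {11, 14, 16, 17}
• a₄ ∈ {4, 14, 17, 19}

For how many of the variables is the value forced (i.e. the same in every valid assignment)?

a₃ and a₇ between them cover only {2, 11} — a naked pair. Remove those values from a₁, a₂, a₅.
a₁ must be 17 (only option left). Eliminate 17 elsewhere: a₂, a₄.
The 2 variables a₂ and a₅ are confined to {14, 16}, which locks those values in; drop them from a₄, a₆.
Determined: a₁=17. The other variables each still have more than one consistent value. That makes 1.

1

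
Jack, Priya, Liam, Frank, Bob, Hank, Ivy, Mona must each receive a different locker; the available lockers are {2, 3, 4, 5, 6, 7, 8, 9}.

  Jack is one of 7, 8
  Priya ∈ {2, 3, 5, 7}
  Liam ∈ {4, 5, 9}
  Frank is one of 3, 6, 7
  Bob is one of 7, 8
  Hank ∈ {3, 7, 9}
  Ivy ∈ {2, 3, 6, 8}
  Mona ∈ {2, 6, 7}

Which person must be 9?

Hank

Among the 8 variables, 4 fits only Liam (and all 8 values in {2, 3, 4, 5, 6, 7, 8, 9} must be used), so Liam = 4.
The 7 still-open variables together cover exactly {2, 3, 5, 6, 7, 8, 9} — 7 values for 7 variables — and 5 appears only in Priya's list, so Priya = 5.
Among the 6 still-open variables, 9 fits only Hank (and all 6 values in {2, 3, 6, 7, 8, 9} must be used), so Hank = 9.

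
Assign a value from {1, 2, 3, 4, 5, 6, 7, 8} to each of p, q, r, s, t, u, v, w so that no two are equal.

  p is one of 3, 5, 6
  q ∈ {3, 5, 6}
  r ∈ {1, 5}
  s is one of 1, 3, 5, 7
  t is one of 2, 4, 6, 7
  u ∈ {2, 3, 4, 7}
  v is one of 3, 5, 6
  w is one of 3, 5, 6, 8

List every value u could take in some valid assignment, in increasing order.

2, 4

The 8 variables draw from only 8 values {1, 2, 3, 4, 5, 6, 7, 8}, so each is used; only w can be 8, hence w = 8.
The 3 variables p, q, v are confined to {3, 5, 6}, which locks those values in; drop them from r, s, t, u.
r must be 1 (only option left). Strike 1 from s.
s's domain is down to {7}, so s = 7. Remove 7 from t, u.
No further eliminations apply; u can still be any of 2, 4.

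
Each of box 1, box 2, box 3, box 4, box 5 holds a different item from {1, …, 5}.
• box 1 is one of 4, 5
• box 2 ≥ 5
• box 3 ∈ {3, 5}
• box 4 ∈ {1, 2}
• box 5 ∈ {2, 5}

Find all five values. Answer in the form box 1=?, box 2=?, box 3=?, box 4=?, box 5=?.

box 1=4, box 2=5, box 3=3, box 4=1, box 5=2

box 2 has just one choice, so box 2 = 5. So box 1, box 3, box 5 can't be 5.
box 3 has just one choice, so box 3 = 3.
box 5 has just one choice, so box 5 = 2. Remove 2 from box 4.
box 1 has just one choice, so box 1 = 4.
That leaves box 4 = 1.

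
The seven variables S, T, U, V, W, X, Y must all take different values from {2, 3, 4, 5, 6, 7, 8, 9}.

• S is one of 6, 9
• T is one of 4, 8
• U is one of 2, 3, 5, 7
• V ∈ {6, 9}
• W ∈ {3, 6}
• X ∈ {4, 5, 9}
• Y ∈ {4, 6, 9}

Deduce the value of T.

The 2 variables S and V are confined to {6, 9}, which locks those values in; drop them from W, X, Y.
W's domain is down to {3}, so W = 3. Strike 3 from U.
Y must be 4 (only option left). Eliminate 4 elsewhere: T, X.
So T = 8.

8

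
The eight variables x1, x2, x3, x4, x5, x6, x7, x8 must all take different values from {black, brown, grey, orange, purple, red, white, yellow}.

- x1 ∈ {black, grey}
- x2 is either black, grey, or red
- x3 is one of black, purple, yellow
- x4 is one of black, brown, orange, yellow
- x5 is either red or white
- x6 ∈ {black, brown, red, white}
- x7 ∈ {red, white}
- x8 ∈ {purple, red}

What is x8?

purple

The 8 variables draw from only 8 values {black, brown, grey, orange, purple, red, white, yellow}, so each is used; only x4 can be orange, hence x4 = orange.
The 7 still-open variables draw from only 7 values {black, brown, grey, purple, red, white, yellow}, so each is used; only x6 can be brown, hence x6 = brown.
The 6 still-open variables together cover exactly {black, grey, purple, red, white, yellow} — 6 values for 6 variables — and yellow appears only in x3's list, so x3 = yellow.
Among the 5 still-open variables, purple fits only x8 (and all 5 values in {black, grey, purple, red, white} must be used), so x8 = purple.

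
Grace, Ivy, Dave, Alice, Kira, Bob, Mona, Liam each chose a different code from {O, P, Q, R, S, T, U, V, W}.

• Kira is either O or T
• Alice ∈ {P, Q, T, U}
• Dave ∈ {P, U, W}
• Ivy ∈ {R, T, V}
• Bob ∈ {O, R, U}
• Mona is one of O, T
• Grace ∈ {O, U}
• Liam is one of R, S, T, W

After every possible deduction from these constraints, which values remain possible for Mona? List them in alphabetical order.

Kira and Mona between them cover only {O, T} — a naked pair. Remove those values from Grace, Ivy, Alice, Bob, Liam.
Grace has just one choice, so Grace = U. Eliminate U elsewhere: Dave, Alice, Bob.
That leaves Bob = R. Eliminate R elsewhere: Ivy, Liam.
Ivy must be V (only option left).
No further eliminations apply; Mona can still be any of O, T.

O, T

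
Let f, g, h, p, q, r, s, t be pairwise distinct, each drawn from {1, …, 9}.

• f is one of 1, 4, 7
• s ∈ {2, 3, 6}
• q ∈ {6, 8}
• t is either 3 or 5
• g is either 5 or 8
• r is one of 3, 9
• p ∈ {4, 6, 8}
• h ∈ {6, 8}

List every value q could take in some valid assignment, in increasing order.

6, 8

The 2 variables h and q are confined to {6, 8}, which locks those values in; drop them from g, p, s.
g must be 5 (only option left). Remove 5 from t.
p has just one choice, so p = 4. Eliminate 4 elsewhere: f.
t must be 3 (only option left). Remove 3 from r, s.
r's domain is down to {9}, so r = 9.
s's domain is down to {2}, so s = 2.
No further eliminations apply; q can still be any of 6, 8.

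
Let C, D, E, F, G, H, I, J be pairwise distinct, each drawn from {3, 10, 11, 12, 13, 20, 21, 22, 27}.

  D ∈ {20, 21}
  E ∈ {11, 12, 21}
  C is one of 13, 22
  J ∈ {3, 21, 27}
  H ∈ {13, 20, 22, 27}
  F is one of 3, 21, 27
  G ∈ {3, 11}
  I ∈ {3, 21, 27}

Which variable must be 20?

D

The 8 variables draw from only 8 values {3, 11, 12, 13, 20, 21, 22, 27}, so each is used; only E can be 12, hence E = 12.
The 7 still-open variables together cover exactly {3, 11, 13, 20, 21, 22, 27} — 7 values for 7 variables — and 11 appears only in G's list, so G = 11.
F, I, J share exactly the 3 values {3, 21, 27}; by pigeonhole those values go to them, so strike 3, 21, 27 from D, H.
So 20 goes to D.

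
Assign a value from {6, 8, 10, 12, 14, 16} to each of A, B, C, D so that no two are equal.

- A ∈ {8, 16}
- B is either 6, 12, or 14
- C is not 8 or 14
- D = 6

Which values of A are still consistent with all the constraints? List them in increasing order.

8, 16

D's domain is down to {6}, so D = 6. Strike 6 from B, C.
No further eliminations apply; A can still be any of 8, 16.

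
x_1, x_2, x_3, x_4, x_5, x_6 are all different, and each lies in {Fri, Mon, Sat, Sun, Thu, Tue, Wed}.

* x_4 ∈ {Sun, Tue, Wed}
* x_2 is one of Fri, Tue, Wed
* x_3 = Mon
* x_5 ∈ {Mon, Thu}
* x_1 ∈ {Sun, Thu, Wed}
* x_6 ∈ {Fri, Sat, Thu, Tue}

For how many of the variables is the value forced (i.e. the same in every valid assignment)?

x_3's domain is down to {Mon}, so x_3 = Mon. Remove Mon from x_5.
x_5's domain is down to {Thu}, so x_5 = Thu. Strike Thu from x_1, x_6.
Determined: x_3=Mon, x_5=Thu. The other variables each still have more than one consistent value. That makes 2.

2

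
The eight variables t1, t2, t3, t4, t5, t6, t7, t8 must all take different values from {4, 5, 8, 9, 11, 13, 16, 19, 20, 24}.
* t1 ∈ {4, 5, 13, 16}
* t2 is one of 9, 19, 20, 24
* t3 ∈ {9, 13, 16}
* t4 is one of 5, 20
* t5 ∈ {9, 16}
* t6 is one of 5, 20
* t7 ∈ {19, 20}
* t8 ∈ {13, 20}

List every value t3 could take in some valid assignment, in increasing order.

The 8 variables draw from only 8 values {4, 5, 9, 13, 16, 19, 20, 24}, so each is used; only t1 can be 4, hence t1 = 4.
The 7 still-open variables together cover exactly {5, 9, 13, 16, 19, 20, 24} — 7 values for 7 variables — and 24 appears only in t2's list, so t2 = 24.
Among the 6 still-open variables, 19 fits only t7 (and all 6 values in {5, 9, 13, 16, 19, 20} must be used), so t7 = 19.
t4 and t6 between them cover only {5, 20} — a naked pair. Remove those values from t8.
t8's domain is down to {13}, so t8 = 13. So t3 can't be 13.
No further eliminations apply; t3 can still be any of 9, 16.

9, 16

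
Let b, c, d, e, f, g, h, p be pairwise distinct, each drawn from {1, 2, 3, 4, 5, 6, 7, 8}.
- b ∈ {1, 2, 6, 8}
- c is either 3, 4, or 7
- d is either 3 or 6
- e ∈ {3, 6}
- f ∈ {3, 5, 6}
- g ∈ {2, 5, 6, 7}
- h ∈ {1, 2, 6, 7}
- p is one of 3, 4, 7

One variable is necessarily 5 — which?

The 8 variables draw from only 8 values {1, 2, 3, 4, 5, 6, 7, 8}, so each is used; only b can be 8, hence b = 8.
Among the 7 still-open variables, 1 fits only h (and all 7 values in {1, 2, 3, 4, 5, 6, 7} must be used), so h = 1.
The 6 still-open variables together cover exactly {2, 3, 4, 5, 6, 7} — 6 values for 6 variables — and 2 appears only in g's list, so g = 2.
The 5 still-open variables draw from only 5 values {3, 4, 5, 6, 7}, so each is used; only f can be 5, hence f = 5.

f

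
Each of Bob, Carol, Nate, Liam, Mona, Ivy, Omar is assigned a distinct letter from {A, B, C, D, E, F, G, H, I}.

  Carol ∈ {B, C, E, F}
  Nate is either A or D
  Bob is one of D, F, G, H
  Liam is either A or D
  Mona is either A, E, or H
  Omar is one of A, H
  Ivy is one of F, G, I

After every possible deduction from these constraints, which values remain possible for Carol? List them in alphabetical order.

The 2 variables Nate and Liam are confined to {A, D}, which locks those values in; drop them from Bob, Mona, Omar.
That leaves Omar = H. Eliminate H elsewhere: Bob, Mona.
Mona's domain is down to {E}, so Mona = E. So Carol can't be E.
No further eliminations apply; Carol can still be any of B, C, F.

B, C, F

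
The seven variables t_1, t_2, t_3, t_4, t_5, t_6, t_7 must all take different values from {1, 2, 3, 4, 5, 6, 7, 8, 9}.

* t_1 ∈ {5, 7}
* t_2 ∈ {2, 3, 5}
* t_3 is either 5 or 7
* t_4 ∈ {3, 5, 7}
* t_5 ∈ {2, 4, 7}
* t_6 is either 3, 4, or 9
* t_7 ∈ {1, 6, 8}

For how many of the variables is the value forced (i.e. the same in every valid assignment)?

The 2 variables t_1 and t_3 are confined to {5, 7}, which locks those values in; drop them from t_2, t_4, t_5.
That leaves t_4 = 3. Eliminate 3 elsewhere: t_2, t_6.
t_2 must be 2 (only option left). Strike 2 from t_5.
t_5's domain is down to {4}, so t_5 = 4. Strike 4 from t_6.
t_6 must be 9 (only option left).
Determined: t_2=2, t_4=3, t_5=4, t_6=9. The other variables each still have more than one consistent value. That makes 4.

4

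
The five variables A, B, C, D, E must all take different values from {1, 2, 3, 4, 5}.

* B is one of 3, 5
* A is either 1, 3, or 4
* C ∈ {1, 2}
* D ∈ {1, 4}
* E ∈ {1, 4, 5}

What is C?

2

Among the 5 variables, 2 fits only C (and all 5 values in {1, 2, 3, 4, 5} must be used), so C = 2.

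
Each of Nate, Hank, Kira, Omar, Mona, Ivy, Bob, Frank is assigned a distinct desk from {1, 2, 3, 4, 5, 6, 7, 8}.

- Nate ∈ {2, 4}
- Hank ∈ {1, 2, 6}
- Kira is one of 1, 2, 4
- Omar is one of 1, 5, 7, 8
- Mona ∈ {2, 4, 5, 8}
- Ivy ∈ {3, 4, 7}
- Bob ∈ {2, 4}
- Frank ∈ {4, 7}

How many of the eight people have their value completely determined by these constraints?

4

The 8 variables together cover exactly {1, 2, 3, 4, 5, 6, 7, 8} — 8 values for 8 variables — and 3 appears only in Ivy's list, so Ivy = 3.
Among the 7 still-open variables, 6 fits only Hank (and all 7 values in {1, 2, 4, 5, 6, 7, 8} must be used), so Hank = 6.
Nate and Bob share exactly the 2 values {2, 4}; by pigeonhole those values go to them, so strike 2, 4 from Kira, Mona, Frank.
Kira has just one choice, so Kira = 1. Strike 1 from Omar.
That leaves Frank = 7. Strike 7 from Omar.
Determined: Hank=6, Kira=1, Ivy=3, Frank=7. The other people each still have more than one consistent value. That makes 4.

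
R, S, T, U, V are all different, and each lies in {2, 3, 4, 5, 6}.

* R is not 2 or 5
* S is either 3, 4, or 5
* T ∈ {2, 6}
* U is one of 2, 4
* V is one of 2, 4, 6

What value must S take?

5

The 5 variables together cover exactly {2, 3, 4, 5, 6} — 5 values for 5 variables — and 5 appears only in S's list, so S = 5.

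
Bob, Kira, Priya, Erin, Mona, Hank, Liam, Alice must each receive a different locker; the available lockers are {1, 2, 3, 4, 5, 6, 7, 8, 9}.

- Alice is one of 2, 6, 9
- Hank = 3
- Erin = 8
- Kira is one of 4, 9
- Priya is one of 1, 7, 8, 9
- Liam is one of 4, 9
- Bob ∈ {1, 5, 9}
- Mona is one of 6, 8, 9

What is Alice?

2

Erin has just one choice, so Erin = 8. Remove 8 from Priya, Mona.
Hank has just one choice, so Hank = 3.
Kira and Liam between them cover only {4, 9} — a naked pair. Remove those values from Bob, Priya, Mona, Alice.
That leaves Mona = 6. Strike 6 from Alice.
So Alice = 2.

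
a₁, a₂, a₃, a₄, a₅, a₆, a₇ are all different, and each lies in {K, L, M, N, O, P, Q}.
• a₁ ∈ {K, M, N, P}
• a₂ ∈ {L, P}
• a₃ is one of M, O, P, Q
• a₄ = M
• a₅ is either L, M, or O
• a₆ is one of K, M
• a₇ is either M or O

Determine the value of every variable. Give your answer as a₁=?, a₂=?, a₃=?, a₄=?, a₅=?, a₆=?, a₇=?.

a₁=N, a₂=P, a₃=Q, a₄=M, a₅=L, a₆=K, a₇=O

a₄ has just one choice, so a₄ = M. Remove M from a₁, a₃, a₅, a₆, a₇.
That leaves a₆ = K. Strike K from a₁.
a₇'s domain is down to {O}, so a₇ = O. Eliminate O elsewhere: a₃, a₅.
a₅ must be L (only option left). Remove L from a₂.
a₂'s domain is down to {P}, so a₂ = P. Strike P from a₁, a₃.
a₃ has just one choice, so a₃ = Q.
That leaves a₁ = N.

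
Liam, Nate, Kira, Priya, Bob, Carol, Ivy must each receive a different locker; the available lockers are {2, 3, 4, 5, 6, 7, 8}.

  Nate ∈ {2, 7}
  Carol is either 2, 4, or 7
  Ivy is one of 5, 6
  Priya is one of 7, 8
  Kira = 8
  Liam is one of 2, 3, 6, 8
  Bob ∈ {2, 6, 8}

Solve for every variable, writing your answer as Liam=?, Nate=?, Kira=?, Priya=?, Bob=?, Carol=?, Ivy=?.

Liam=3, Nate=2, Kira=8, Priya=7, Bob=6, Carol=4, Ivy=5

Kira's domain is down to {8}, so Kira = 8. Eliminate 8 elsewhere: Liam, Priya, Bob.
Priya has just one choice, so Priya = 7. So Nate, Carol can't be 7.
Nate's domain is down to {2}, so Nate = 2. Strike 2 from Liam, Bob, Carol.
Bob must be 6 (only option left). Remove 6 from Liam, Ivy.
Carol must be 4 (only option left).
That leaves Ivy = 5.
Liam must be 3 (only option left).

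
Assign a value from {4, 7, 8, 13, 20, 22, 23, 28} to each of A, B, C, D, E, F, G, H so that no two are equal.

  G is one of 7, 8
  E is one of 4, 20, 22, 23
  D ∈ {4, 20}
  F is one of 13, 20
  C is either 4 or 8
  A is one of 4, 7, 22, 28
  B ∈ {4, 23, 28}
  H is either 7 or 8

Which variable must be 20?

The 8 variables draw from only 8 values {4, 7, 8, 13, 20, 22, 23, 28}, so each is used; only F can be 13, hence F = 13.
G and H share exactly the 2 values {7, 8}; by pigeonhole those values go to them, so strike 7, 8 from A, C.
That leaves C = 4. Strike 4 from A, B, D, E.
So 20 goes to D.

D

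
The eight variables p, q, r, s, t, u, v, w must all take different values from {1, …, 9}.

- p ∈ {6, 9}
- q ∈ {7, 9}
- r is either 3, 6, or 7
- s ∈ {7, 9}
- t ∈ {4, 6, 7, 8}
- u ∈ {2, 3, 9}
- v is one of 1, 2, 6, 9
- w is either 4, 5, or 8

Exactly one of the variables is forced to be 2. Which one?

The 2 variables q and s are confined to {7, 9}, which locks those values in; drop them from p, r, t, u, v.
p has just one choice, so p = 6. Eliminate 6 elsewhere: r, t, v.
r has just one choice, so r = 3. Strike 3 from u.
So 2 goes to u.

u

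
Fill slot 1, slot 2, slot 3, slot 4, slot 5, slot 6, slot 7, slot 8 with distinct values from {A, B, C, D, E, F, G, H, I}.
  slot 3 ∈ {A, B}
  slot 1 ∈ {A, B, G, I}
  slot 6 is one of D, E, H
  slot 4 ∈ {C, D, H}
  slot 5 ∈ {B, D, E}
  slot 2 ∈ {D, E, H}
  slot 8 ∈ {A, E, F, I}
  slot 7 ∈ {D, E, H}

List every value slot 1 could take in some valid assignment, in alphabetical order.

slot 2, slot 6, slot 7 between them cover only {D, E, H} — a naked triple. Remove those values from slot 4, slot 5, slot 8.
slot 4's domain is down to {C}, so slot 4 = C.
slot 5 must be B (only option left). Eliminate B elsewhere: slot 1, slot 3.
slot 3 has just one choice, so slot 3 = A. Eliminate A elsewhere: slot 1, slot 8.
No further eliminations apply; slot 1 can still be any of G, I.

G, I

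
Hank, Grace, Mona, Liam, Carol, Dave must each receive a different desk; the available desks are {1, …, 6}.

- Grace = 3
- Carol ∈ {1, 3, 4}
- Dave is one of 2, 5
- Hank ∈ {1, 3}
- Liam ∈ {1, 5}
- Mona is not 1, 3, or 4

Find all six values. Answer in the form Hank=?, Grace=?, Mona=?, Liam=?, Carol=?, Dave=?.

Grace's domain is down to {3}, so Grace = 3. So Hank, Carol can't be 3.
Hank has just one choice, so Hank = 1. Eliminate 1 elsewhere: Liam, Carol.
Liam must be 5 (only option left). So Mona, Dave can't be 5.
Carol's domain is down to {4}, so Carol = 4.
Dave must be 2 (only option left). So Mona can't be 2.
Mona has just one choice, so Mona = 6.

Hank=1, Grace=3, Mona=6, Liam=5, Carol=4, Dave=2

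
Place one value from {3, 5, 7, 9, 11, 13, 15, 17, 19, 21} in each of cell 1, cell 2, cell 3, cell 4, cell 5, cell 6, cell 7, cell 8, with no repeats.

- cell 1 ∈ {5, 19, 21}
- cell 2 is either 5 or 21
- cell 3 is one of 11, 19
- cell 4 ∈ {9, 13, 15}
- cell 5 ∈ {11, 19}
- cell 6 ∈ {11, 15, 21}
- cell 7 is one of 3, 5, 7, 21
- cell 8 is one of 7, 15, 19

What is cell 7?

The 2 variables cell 3 and cell 5 are confined to {11, 19}, which locks those values in; drop them from cell 1, cell 6, cell 8.
cell 1 and cell 2 share exactly the 2 values {5, 21}; by pigeonhole those values go to them, so strike 5, 21 from cell 6, cell 7.
cell 6 must be 15 (only option left). Remove 15 from cell 4, cell 8.
That leaves cell 8 = 7. Eliminate 7 elsewhere: cell 7.
So cell 7 = 3.

3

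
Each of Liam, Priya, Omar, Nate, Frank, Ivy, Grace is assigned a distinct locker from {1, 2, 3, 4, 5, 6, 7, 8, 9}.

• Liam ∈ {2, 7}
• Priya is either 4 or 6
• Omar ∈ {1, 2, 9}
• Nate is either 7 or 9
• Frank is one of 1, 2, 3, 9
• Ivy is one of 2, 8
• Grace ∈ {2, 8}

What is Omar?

1

Ivy and Grace between them cover only {2, 8} — a naked pair. Remove those values from Liam, Omar, Frank.
That leaves Liam = 7. Remove 7 from Nate.
Nate has just one choice, so Nate = 9. So Omar, Frank can't be 9.
So Omar = 1.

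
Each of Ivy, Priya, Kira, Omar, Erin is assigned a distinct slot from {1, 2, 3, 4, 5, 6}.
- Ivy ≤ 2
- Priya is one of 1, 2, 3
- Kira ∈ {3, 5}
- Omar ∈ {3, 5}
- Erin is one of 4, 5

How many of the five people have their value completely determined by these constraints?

1

The 5 variables draw from only 5 values {1, 2, 3, 4, 5}, so each is used; only Erin can be 4, hence Erin = 4.
The 2 variables Kira and Omar are confined to {3, 5}, which locks those values in; drop them from Priya.
Determined: Erin=4. The other people each still have more than one consistent value. That makes 1.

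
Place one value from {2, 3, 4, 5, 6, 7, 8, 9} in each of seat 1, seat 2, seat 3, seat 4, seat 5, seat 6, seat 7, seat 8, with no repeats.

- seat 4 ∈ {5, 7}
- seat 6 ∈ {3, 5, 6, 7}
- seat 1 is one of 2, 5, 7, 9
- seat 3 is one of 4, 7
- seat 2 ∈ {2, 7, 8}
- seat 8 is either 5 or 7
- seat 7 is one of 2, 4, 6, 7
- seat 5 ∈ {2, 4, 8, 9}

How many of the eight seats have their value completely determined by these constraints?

The 8 variables together cover exactly {2, 3, 4, 5, 6, 7, 8, 9} — 8 values for 8 variables — and 3 appears only in seat 6's list, so seat 6 = 3.
The 7 still-open variables together cover exactly {2, 4, 5, 6, 7, 8, 9} — 7 values for 7 variables — and 6 appears only in seat 7's list, so seat 7 = 6.
seat 4 and seat 8 between them cover only {5, 7} — a naked pair. Remove those values from seat 1, seat 2, seat 3.
seat 3 has just one choice, so seat 3 = 4. So seat 5 can't be 4.
Determined: seat 3=4, seat 6=3, seat 7=6. The other seats each still have more than one consistent value. That makes 3.

3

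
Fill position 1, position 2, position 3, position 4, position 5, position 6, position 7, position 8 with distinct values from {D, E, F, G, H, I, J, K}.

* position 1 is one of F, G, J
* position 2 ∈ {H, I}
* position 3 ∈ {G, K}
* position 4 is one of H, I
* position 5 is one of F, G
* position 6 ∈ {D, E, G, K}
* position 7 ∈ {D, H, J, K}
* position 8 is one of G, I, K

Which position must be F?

Among the 8 variables, E fits only position 6 (and all 8 values in {D, E, F, G, H, I, J, K} must be used), so position 6 = E.
Among the 7 still-open variables, D fits only position 7 (and all 7 values in {D, F, G, H, I, J, K} must be used), so position 7 = D.
Among the 6 still-open variables, J fits only position 1 (and all 6 values in {F, G, H, I, J, K} must be used), so position 1 = J.
Among the 5 still-open variables, F fits only position 5 (and all 5 values in {F, G, H, I, K} must be used), so position 5 = F.

position 5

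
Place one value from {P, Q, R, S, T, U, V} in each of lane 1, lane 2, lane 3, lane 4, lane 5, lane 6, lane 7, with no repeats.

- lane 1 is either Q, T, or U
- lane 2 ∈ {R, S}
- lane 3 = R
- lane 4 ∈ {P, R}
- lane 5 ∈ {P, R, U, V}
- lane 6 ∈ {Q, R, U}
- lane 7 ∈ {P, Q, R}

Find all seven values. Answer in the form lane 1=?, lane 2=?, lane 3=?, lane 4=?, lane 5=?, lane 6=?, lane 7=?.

lane 3 must be R (only option left). Remove R from lane 2, lane 4, lane 5, lane 6, lane 7.
lane 4's domain is down to {P}, so lane 4 = P. Remove P from lane 5, lane 7.
lane 7's domain is down to {Q}, so lane 7 = Q. Remove Q from lane 1, lane 6.
That leaves lane 2 = S.
lane 6 has just one choice, so lane 6 = U. Eliminate U elsewhere: lane 1, lane 5.
That leaves lane 1 = T.
lane 5 has just one choice, so lane 5 = V.

lane 1=T, lane 2=S, lane 3=R, lane 4=P, lane 5=V, lane 6=U, lane 7=Q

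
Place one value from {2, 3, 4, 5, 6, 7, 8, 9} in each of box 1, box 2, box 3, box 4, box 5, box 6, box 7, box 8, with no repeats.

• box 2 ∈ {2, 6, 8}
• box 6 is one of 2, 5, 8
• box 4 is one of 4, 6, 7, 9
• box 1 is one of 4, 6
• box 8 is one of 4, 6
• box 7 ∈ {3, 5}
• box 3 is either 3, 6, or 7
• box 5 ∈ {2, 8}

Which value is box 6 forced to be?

5

Among the 8 variables, 9 fits only box 4 (and all 8 values in {2, 3, 4, 5, 6, 7, 8, 9} must be used), so box 4 = 9.
Among the 7 still-open variables, 7 fits only box 3 (and all 7 values in {2, 3, 4, 5, 6, 7, 8} must be used), so box 3 = 7.
The 6 still-open variables draw from only 6 values {2, 3, 4, 5, 6, 8}, so each is used; only box 7 can be 3, hence box 7 = 3.
The 5 still-open variables draw from only 5 values {2, 4, 5, 6, 8}, so each is used; only box 6 can be 5, hence box 6 = 5.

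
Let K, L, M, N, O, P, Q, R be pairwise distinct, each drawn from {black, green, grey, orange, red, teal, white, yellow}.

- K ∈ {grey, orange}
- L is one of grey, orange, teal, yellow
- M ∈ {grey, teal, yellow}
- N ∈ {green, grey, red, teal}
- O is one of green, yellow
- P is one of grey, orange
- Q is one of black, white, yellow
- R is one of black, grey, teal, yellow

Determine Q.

The 8 variables draw from only 8 values {black, green, grey, orange, red, teal, white, yellow}, so each is used; only N can be red, hence N = red.
The 7 still-open variables together cover exactly {black, green, grey, orange, teal, white, yellow} — 7 values for 7 variables — and green appears only in O's list, so O = green.
The 6 still-open variables draw from only 6 values {black, grey, orange, teal, white, yellow}, so each is used; only Q can be white, hence Q = white.

white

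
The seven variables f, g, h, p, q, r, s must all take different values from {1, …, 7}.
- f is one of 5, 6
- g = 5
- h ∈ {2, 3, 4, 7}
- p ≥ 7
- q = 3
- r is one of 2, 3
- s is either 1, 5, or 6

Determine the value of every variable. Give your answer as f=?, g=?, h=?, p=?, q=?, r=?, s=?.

f=6, g=5, h=4, p=7, q=3, r=2, s=1

g must be 5 (only option left). So f, s can't be 5.
That leaves p = 7. Eliminate 7 elsewhere: h.
q has just one choice, so q = 3. Strike 3 from h, r.
r has just one choice, so r = 2. Remove 2 from h.
f must be 6 (only option left). Remove 6 from s.
That leaves h = 4.
s has just one choice, so s = 1.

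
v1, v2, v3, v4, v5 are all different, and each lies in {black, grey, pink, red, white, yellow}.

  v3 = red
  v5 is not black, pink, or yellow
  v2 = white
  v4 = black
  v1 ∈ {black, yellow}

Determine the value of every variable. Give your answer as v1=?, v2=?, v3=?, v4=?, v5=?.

v1=yellow, v2=white, v3=red, v4=black, v5=grey

v2 must be white (only option left). Eliminate white elsewhere: v5.
v3 must be red (only option left). So v5 can't be red.
v4's domain is down to {black}, so v4 = black. Strike black from v1.
v5 has just one choice, so v5 = grey.
v1's domain is down to {yellow}, so v1 = yellow.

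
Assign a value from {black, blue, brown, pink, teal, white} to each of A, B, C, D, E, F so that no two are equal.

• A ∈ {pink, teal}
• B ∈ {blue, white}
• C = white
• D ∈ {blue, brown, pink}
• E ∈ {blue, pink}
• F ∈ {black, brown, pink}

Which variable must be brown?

D

C has just one choice, so C = white. So B can't be white.
B has just one choice, so B = blue. So D, E can't be blue.
E has just one choice, so E = pink. Remove pink from A, D, F.
So brown goes to D.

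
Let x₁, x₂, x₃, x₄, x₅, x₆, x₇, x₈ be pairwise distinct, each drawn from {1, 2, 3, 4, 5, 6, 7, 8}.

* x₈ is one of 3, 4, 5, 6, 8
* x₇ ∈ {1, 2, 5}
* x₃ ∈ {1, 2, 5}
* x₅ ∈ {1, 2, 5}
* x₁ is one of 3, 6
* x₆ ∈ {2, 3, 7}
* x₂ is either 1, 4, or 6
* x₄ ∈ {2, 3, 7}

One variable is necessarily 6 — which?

The 8 variables together cover exactly {1, 2, 3, 4, 5, 6, 7, 8} — 8 values for 8 variables — and 8 appears only in x₈'s list, so x₈ = 8.
The 7 still-open variables together cover exactly {1, 2, 3, 4, 5, 6, 7} — 7 values for 7 variables — and 4 appears only in x₂'s list, so x₂ = 4.
Among the 6 still-open variables, 6 fits only x₁ (and all 6 values in {1, 2, 3, 5, 6, 7} must be used), so x₁ = 6.

x₁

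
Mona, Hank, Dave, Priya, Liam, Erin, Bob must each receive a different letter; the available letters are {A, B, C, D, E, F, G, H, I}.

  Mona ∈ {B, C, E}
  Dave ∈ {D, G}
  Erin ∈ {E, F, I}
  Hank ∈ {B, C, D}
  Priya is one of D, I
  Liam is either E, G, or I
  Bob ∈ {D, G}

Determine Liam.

E

Among the 7 variables, F fits only Erin (and all 7 values in {B, C, D, E, F, G, I} must be used), so Erin = F.
Dave and Bob share exactly the 2 values {D, G}; by pigeonhole those values go to them, so strike D, G from Hank, Priya, Liam.
Priya has just one choice, so Priya = I. Remove I from Liam.
So Liam = E.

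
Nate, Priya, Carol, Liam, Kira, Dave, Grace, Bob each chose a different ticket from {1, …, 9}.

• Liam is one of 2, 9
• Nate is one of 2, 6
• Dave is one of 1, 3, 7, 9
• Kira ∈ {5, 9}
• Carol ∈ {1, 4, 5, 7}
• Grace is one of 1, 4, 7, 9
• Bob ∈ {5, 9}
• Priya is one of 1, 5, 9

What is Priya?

1

Among the 8 variables, 3 fits only Dave (and all 8 values in {1, 2, 3, 4, 5, 6, 7, 9} must be used), so Dave = 3.
Among the 7 still-open variables, 6 fits only Nate (and all 7 values in {1, 2, 4, 5, 6, 7, 9} must be used), so Nate = 6.
Among the 6 still-open variables, 2 fits only Liam (and all 6 values in {1, 2, 4, 5, 7, 9} must be used), so Liam = 2.
The 2 variables Kira and Bob are confined to {5, 9}, which locks those values in; drop them from Priya, Carol, Grace.
So Priya = 1.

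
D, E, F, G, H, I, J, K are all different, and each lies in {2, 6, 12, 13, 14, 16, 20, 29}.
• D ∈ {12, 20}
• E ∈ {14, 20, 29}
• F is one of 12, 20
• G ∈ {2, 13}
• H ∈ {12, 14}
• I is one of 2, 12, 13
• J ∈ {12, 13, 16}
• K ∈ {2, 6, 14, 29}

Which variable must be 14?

The 8 variables together cover exactly {2, 6, 12, 13, 14, 16, 20, 29} — 8 values for 8 variables — and 6 appears only in K's list, so K = 6.
Among the 7 still-open variables, 16 fits only J (and all 7 values in {2, 12, 13, 14, 16, 20, 29} must be used), so J = 16.
Among the 6 still-open variables, 29 fits only E (and all 6 values in {2, 12, 13, 14, 20, 29} must be used), so E = 29.
Among the 5 still-open variables, 14 fits only H (and all 5 values in {2, 12, 13, 14, 20} must be used), so H = 14.

H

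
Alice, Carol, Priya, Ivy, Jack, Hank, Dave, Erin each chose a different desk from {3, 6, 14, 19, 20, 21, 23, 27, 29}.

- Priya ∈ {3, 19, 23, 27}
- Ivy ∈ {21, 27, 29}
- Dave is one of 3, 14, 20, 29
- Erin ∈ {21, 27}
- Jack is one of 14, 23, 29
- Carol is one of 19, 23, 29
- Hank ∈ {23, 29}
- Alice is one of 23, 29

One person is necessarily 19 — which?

Carol

Among the 8 variables, 20 fits only Dave (and all 8 values in {3, 14, 19, 20, 21, 23, 27, 29} must be used), so Dave = 20.
The 7 still-open variables draw from only 7 values {3, 14, 19, 21, 23, 27, 29}, so each is used; only Priya can be 3, hence Priya = 3.
Among the 6 still-open variables, 14 fits only Jack (and all 6 values in {14, 19, 21, 23, 27, 29} must be used), so Jack = 14.
The 5 still-open variables draw from only 5 values {19, 21, 23, 27, 29}, so each is used; only Carol can be 19, hence Carol = 19.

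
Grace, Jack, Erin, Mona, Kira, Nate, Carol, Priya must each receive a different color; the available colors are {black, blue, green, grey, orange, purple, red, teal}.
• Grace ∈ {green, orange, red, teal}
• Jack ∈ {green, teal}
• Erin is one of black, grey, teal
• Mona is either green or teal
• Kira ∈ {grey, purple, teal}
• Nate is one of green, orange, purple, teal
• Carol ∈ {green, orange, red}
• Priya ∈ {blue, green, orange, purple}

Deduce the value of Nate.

The 8 variables together cover exactly {black, blue, green, grey, orange, purple, red, teal} — 8 values for 8 variables — and black appears only in Erin's list, so Erin = black.
Among the 7 still-open variables, blue fits only Priya (and all 7 values in {blue, green, grey, orange, purple, red, teal} must be used), so Priya = blue.
The 6 still-open variables together cover exactly {green, grey, orange, purple, red, teal} — 6 values for 6 variables — and grey appears only in Kira's list, so Kira = grey.
The 5 still-open variables draw from only 5 values {green, orange, purple, red, teal}, so each is used; only Nate can be purple, hence Nate = purple.

purple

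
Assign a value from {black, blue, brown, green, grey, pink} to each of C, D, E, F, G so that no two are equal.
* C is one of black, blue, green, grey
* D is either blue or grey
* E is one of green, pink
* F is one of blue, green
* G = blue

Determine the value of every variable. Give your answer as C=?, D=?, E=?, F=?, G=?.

G has just one choice, so G = blue. Remove blue from C, D, F.
D's domain is down to {grey}, so D = grey. Remove grey from C.
F's domain is down to {green}, so F = green. So C, E can't be green.
C must be black (only option left).
That leaves E = pink.

C=black, D=grey, E=pink, F=green, G=blue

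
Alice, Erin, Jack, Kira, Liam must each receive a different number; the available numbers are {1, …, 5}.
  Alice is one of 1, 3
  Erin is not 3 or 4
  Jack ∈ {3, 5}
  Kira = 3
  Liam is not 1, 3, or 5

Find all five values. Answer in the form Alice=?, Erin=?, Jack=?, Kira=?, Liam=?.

Alice=1, Erin=2, Jack=5, Kira=3, Liam=4

Kira must be 3 (only option left). Strike 3 from Alice, Jack.
That leaves Alice = 1. Eliminate 1 elsewhere: Erin.
That leaves Jack = 5. Strike 5 from Erin.
Erin's domain is down to {2}, so Erin = 2. So Liam can't be 2.
Liam has just one choice, so Liam = 4.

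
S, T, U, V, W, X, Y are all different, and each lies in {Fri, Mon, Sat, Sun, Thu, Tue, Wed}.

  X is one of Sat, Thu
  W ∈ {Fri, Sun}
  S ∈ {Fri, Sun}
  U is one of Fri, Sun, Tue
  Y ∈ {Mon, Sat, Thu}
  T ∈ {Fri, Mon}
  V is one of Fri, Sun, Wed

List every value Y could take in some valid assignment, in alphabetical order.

The 7 variables together cover exactly {Fri, Mon, Sat, Sun, Thu, Tue, Wed} — 7 values for 7 variables — and Tue appears only in U's list, so U = Tue.
Among the 6 still-open variables, Wed fits only V (and all 6 values in {Fri, Mon, Sat, Sun, Thu, Wed} must be used), so V = Wed.
The 2 variables S and W are confined to {Fri, Sun}, which locks those values in; drop them from T.
That leaves T = Mon. Remove Mon from Y.
No further eliminations apply; Y can still be any of Sat, Thu.

Sat, Thu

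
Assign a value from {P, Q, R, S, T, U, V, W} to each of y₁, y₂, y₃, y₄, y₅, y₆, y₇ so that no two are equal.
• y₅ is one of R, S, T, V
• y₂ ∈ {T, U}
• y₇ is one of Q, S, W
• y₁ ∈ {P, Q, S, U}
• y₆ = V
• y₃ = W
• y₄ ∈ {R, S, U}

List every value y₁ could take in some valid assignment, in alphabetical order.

y₃ has just one choice, so y₃ = W. Strike W from y₇.
y₆ must be V (only option left). Eliminate V elsewhere: y₅.
No further eliminations apply; y₁ can still be any of P, Q, S, U.

P, Q, S, U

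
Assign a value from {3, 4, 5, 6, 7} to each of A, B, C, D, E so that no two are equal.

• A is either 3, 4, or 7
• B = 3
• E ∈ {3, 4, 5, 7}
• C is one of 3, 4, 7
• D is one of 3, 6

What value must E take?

B's domain is down to {3}, so B = 3. Remove 3 from A, C, D, E.
D has just one choice, so D = 6.
The 3 still-open variables draw from only 3 values {4, 5, 7}, so each is used; only E can be 5, hence E = 5.

5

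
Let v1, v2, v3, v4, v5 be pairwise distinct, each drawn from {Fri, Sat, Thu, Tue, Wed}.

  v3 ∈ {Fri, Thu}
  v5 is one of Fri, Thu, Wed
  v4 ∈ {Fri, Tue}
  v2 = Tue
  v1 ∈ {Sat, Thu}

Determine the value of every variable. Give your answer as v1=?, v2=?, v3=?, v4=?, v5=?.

v1=Sat, v2=Tue, v3=Thu, v4=Fri, v5=Wed

v2 has just one choice, so v2 = Tue. Strike Tue from v4.
v4 must be Fri (only option left). Remove Fri from v3, v5.
v3's domain is down to {Thu}, so v3 = Thu. So v1, v5 can't be Thu.
That leaves v5 = Wed.
v1 has just one choice, so v1 = Sat.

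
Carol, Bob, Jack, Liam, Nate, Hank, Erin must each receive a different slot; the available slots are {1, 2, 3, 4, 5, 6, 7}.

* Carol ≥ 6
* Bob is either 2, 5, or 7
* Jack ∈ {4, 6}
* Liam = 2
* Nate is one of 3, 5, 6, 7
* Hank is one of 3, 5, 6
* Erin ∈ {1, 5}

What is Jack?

4

Liam must be 2 (only option left). Strike 2 from Bob.
The 6 still-open variables together cover exactly {1, 3, 4, 5, 6, 7} — 6 values for 6 variables — and 1 appears only in Erin's list, so Erin = 1.
Among the 5 still-open variables, 4 fits only Jack (and all 5 values in {3, 4, 5, 6, 7} must be used), so Jack = 4.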